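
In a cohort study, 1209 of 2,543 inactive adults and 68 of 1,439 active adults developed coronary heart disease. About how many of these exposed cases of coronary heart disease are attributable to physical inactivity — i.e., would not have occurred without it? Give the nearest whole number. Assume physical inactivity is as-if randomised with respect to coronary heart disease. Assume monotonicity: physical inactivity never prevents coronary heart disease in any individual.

about 1089 cases

p₁ = P(outcome | exposed) = 1209/2543 = 0.47542
p₀ = P(outcome | unexposed) = 68/1439 = 0.047255
PN = (p₁ − p₀)/p₁ = (0.47542 − 0.047255) / 0.47542 ≈ 0.90060.
Attributable cases ≈ PN × (exposed cases) = 0.90060 × 1209 ≈ 1088.83.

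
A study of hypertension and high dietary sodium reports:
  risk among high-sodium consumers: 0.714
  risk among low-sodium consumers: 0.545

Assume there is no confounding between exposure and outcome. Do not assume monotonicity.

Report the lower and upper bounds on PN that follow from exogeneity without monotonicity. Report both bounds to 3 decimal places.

Let p₁ = 0.714, p₀ = 0.545.
Under exogeneity alone the bounds on PN are max{0,(p₁−p₀)/p₁} ≤ PN ≤ min{1,(1−p₀)/p₁}.
  lower = (p₁ − p₀)/p₁ = 0.169 / 0.714 ≈ 0.2367
  upper = min{1, (1 − p₀)/p₁} = 0.455 / 0.714 ≈ 0.6373

0.237 ≤ PN ≤ 0.637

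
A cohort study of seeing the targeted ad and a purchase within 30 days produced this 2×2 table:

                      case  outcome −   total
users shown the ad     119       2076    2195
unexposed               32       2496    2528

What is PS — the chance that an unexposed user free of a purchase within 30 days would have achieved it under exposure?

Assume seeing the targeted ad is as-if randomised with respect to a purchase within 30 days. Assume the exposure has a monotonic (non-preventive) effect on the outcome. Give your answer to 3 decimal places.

p₁ = P(outcome | exposed) = 119/2195 = 0.054214
p₀ = P(outcome | unexposed) = 32/2528 = 0.012658
Under exogeneity and monotonicity, PS = (p₁ − p₀) / (1 − p₀).
PS = (0.054214 − 0.012658) / (1 − 0.012658) = 0.041556 / 0.98734 ≈ 0.0421

PS ≈ 0.042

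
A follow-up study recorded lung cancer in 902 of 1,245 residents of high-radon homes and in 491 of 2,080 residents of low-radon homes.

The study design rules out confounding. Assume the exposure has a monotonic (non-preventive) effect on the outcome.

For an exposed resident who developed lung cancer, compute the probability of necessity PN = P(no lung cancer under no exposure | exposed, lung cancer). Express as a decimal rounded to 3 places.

PN ≈ 0.674

p₁ = P(outcome | exposed) = 902/1245 = 0.7245
p₀ = P(outcome | unexposed) = 491/2080 = 0.23606
Under exogeneity and monotonicity, PN = (p₁ − p₀) / p₁.
PN = (0.7245 − 0.23606) / 0.7245 = 0.48844 / 0.7245 ≈ 0.6742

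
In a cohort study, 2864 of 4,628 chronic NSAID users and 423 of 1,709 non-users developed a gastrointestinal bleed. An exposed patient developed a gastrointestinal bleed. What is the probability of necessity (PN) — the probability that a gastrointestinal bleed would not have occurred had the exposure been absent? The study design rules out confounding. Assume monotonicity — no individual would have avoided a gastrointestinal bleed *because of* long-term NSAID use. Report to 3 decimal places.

p₁ = P(outcome | exposed) = 2864/4628 = 0.61884
p₀ = P(outcome | unexposed) = 423/1709 = 0.24751
Under exogeneity and monotonicity, PN = (p₁ − p₀) / p₁.
PN = (0.61884 − 0.24751) / 0.61884 = 0.37133 / 0.61884 ≈ 0.6000

PN ≈ 0.600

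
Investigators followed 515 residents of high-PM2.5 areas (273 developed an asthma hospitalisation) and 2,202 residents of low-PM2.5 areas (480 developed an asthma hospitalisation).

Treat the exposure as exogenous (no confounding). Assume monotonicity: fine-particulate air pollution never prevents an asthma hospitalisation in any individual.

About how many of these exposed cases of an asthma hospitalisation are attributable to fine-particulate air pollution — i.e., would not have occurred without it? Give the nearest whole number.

about 161 cases

p₁ = P(outcome | exposed) = 273/515 = 0.5301
p₀ = P(outcome | unexposed) = 480/2202 = 0.21798
PN = (p₁ − p₀)/p₁ = (0.5301 − 0.21798) / 0.5301 ≈ 0.58879.
Attributable cases ≈ PN × (exposed cases) = 0.58879 × 273 ≈ 160.74.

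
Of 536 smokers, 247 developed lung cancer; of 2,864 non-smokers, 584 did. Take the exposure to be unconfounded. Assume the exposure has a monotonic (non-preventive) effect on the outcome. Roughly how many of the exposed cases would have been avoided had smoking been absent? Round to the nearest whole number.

about 138 cases

p₁ = P(outcome | exposed) = 247/536 = 0.46082
p₀ = P(outcome | unexposed) = 584/2864 = 0.20391
PN = (p₁ − p₀)/p₁ = (0.46082 − 0.20391) / 0.46082 ≈ 0.55751.
Attributable cases ≈ PN × (exposed cases) = 0.55751 × 247 ≈ 137.70.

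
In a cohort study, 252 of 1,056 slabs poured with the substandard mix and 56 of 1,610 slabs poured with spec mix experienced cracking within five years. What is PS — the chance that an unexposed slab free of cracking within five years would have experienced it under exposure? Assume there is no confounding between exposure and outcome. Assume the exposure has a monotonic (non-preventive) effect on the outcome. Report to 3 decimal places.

PS ≈ 0.211

p₁ = P(outcome | exposed) = 252/1056 = 0.23864
p₀ = P(outcome | unexposed) = 56/1610 = 0.034783
Under exogeneity and monotonicity, PS = (p₁ − p₀) / (1 − p₀).
PS = (0.23864 − 0.034783) / (1 − 0.034783) = 0.20385 / 0.96522 ≈ 0.2112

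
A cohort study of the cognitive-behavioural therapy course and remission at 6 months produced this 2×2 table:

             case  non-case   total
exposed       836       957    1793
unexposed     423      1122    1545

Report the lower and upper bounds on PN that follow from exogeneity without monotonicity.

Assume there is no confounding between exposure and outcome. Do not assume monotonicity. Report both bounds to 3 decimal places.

0.413 ≤ PN ≤ 1.000

p₁ = P(outcome | exposed) = 836/1793 = 0.46626
p₀ = P(outcome | unexposed) = 423/1545 = 0.27379
Under exogeneity alone the bounds on PN are max{0,(p₁−p₀)/p₁} ≤ PN ≤ min{1,(1−p₀)/p₁}.
  lower = (p₁ − p₀)/p₁ = 0.19247 / 0.46626 ≈ 0.4128
  upper = min{1, (1 − p₀)/p₁} = 0.72621 / 0.46626 ≈ 1.5575 → capped at 1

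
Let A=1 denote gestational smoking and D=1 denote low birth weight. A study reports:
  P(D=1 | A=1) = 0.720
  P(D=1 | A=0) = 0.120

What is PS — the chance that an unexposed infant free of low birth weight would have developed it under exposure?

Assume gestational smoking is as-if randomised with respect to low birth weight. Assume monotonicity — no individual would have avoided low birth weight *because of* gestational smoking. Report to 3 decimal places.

PS ≈ 0.682

Let p₁ = 0.72, p₀ = 0.12.
Under exogeneity and monotonicity, PS = (p₁ − p₀) / (1 − p₀).
PS = (0.72 − 0.12) / (1 − 0.12) = 0.6 / 0.88 ≈ 0.6818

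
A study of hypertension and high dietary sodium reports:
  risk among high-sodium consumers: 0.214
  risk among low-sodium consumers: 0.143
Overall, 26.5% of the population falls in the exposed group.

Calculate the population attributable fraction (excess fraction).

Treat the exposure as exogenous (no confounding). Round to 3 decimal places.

PAF ≈ 0.116

Let p₁ = 0.214, p₀ = 0.143.
Overall risk P(Y=1) = π·p₁ + (1−π)·p₀ = 0.265×0.214 + 0.735×0.143 = 0.16181.
Under exogeneity, PAF = [P(Y=1) − p₀] / P(Y=1).
PAF = (0.16181 − 0.143) / 0.16181 ≈ 0.1163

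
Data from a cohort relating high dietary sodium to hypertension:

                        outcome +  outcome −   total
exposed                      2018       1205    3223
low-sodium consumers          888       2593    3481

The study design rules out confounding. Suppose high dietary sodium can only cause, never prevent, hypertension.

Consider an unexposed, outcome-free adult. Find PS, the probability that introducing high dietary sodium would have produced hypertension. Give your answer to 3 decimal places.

p₁ = P(outcome | exposed) = 2018/3223 = 0.62612
p₀ = P(outcome | unexposed) = 888/3481 = 0.2551
Under exogeneity and monotonicity, PS = (p₁ − p₀) / (1 − p₀).
PS = (0.62612 − 0.2551) / (1 − 0.2551) = 0.37103 / 0.7449 ≈ 0.4981

PS ≈ 0.498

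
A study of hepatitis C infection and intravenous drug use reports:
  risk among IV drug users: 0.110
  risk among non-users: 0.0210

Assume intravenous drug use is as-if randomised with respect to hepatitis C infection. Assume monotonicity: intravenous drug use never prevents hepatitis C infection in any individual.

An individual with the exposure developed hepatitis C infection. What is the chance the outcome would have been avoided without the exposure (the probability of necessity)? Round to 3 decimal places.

Let p₁ = 0.11, p₀ = 0.021.
Under exogeneity and monotonicity, PN = (p₁ − p₀) / p₁.
PN = (0.11 − 0.021) / 0.11 = 0.089 / 0.11 ≈ 0.8091

PN ≈ 0.809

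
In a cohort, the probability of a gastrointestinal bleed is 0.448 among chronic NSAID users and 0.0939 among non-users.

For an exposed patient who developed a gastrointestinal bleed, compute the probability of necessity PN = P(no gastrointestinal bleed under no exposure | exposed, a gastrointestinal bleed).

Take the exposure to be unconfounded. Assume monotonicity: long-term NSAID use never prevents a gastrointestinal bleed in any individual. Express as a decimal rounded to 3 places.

PN ≈ 0.790

Let p₁ = 0.448, p₀ = 0.0939.
Under exogeneity and monotonicity, PN = (p₁ − p₀) / p₁.
PN = (0.448 − 0.0939) / 0.448 = 0.3541 / 0.448 ≈ 0.7904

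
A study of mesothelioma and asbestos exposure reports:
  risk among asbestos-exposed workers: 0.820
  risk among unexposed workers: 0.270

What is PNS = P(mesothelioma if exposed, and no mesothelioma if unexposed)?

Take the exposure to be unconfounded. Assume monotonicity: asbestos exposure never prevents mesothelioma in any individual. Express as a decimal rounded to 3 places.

Let p₁ = 0.82, p₀ = 0.27.
Under exogeneity and monotonicity, PNS = p₁ − p₀.
PNS = 0.82 − 0.27 = 0.55

PNS ≈ 0.550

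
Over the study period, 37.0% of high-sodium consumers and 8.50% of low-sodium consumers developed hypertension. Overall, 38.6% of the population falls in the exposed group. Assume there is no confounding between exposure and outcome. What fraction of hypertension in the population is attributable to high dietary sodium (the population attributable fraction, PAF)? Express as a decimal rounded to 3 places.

p₁ = 0.37, p₀ = 0.085.
Overall risk P(Y=1) = π·p₁ + (1−π)·p₀ = 0.386×0.37 + 0.614×0.085 = 0.19501.
Under exogeneity, PAF = [P(Y=1) − p₀] / P(Y=1).
PAF = (0.19501 − 0.085) / 0.19501 ≈ 0.5641

PAF ≈ 0.564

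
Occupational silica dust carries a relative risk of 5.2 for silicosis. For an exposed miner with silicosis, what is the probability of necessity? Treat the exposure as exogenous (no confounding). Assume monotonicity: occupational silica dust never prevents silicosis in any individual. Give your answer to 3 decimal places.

Under exogeneity and monotonicity, PN = (RR − 1) / RR = 1 − 1/RR.
PN = (5.2 − 1) / 5.2 = 4.2 / 5.2 ≈ 0.8077

PN ≈ 0.808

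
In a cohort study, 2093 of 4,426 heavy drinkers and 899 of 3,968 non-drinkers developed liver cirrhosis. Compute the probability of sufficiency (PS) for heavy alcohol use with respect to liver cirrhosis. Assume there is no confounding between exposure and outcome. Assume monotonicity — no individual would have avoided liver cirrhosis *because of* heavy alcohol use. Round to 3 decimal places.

PS ≈ 0.318

p₁ = P(outcome | exposed) = 2093/4426 = 0.47289
p₀ = P(outcome | unexposed) = 899/3968 = 0.22656
Under exogeneity and monotonicity, PS = (p₁ − p₀) / (1 − p₀).
PS = (0.47289 − 0.22656) / (1 − 0.22656) = 0.24632 / 0.77344 ≈ 0.3185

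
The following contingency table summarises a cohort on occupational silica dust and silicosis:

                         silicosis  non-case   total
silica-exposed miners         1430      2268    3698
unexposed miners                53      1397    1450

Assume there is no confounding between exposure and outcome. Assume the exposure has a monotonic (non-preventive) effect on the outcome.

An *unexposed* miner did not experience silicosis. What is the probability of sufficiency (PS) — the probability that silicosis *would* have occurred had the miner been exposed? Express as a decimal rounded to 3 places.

p₁ = P(outcome | exposed) = 1430/3698 = 0.3867
p₀ = P(outcome | unexposed) = 53/1450 = 0.036552
Under exogeneity and monotonicity, PS = (p₁ − p₀) / (1 − p₀).
PS = (0.3867 − 0.036552) / (1 − 0.036552) = 0.35014 / 0.96345 ≈ 0.3634

PS ≈ 0.363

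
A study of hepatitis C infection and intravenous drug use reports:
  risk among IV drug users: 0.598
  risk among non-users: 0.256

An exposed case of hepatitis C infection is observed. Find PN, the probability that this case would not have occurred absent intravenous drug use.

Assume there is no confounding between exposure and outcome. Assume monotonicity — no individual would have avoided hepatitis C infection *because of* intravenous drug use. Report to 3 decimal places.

Let p₁ = 0.598, p₀ = 0.256.
Under exogeneity and monotonicity, PN = (p₁ − p₀) / p₁.
PN = (0.598 − 0.256) / 0.598 = 0.342 / 0.598 ≈ 0.5719

PN ≈ 0.572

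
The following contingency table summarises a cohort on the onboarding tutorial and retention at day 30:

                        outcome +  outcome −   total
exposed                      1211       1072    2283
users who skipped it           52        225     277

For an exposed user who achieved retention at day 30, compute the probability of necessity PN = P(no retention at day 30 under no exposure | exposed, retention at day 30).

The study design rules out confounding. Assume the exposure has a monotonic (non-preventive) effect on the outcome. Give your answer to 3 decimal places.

p₁ = P(outcome | exposed) = 1211/2283 = 0.53044
p₀ = P(outcome | unexposed) = 52/277 = 0.18773
Under exogeneity and monotonicity, PN = (p₁ − p₀) / p₁.
PN = (0.53044 − 0.18773) / 0.53044 = 0.34272 / 0.53044 ≈ 0.6461

PN ≈ 0.646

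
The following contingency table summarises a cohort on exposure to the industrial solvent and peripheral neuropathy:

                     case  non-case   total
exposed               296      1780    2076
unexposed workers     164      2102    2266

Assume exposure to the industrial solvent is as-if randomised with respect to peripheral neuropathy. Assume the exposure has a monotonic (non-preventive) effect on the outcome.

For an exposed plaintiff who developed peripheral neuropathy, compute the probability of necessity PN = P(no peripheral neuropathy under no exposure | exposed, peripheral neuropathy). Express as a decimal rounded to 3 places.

PN ≈ 0.492

p₁ = P(outcome | exposed) = 296/2076 = 0.14258
p₀ = P(outcome | unexposed) = 164/2266 = 0.072374
Under exogeneity and monotonicity, PN = (p₁ − p₀) / p₁.
PN = (0.14258 − 0.072374) / 0.14258 = 0.070208 / 0.14258 ≈ 0.4924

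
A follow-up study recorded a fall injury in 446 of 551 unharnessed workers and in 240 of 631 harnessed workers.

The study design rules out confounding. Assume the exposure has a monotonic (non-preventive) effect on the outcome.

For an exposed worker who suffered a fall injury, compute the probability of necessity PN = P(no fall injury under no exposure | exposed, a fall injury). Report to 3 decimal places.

p₁ = P(outcome | exposed) = 446/551 = 0.80944
p₀ = P(outcome | unexposed) = 240/631 = 0.38035
Under exogeneity and monotonicity, PN = (p₁ − p₀) / p₁.
PN = (0.80944 − 0.38035) / 0.80944 = 0.42909 / 0.80944 ≈ 0.5301

PN ≈ 0.530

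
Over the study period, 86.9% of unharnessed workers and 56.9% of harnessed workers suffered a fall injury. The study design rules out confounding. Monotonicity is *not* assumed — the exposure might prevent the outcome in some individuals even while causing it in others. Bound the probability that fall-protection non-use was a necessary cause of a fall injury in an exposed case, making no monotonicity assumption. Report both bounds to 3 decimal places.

p₁ = 0.869, p₀ = 0.569.
Under exogeneity alone the bounds on PN are max{0,(p₁−p₀)/p₁} ≤ PN ≤ min{1,(1−p₀)/p₁}.
  lower = (p₁ − p₀)/p₁ = 0.3 / 0.869 ≈ 0.3452
  upper = min{1, (1 − p₀)/p₁} = 0.431 / 0.869 ≈ 0.4960

0.345 ≤ PN ≤ 0.496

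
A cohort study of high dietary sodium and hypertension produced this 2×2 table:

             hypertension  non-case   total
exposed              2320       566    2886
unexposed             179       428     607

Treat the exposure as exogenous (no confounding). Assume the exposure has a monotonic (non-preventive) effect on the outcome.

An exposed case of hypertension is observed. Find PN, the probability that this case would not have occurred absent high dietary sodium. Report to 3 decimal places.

p₁ = P(outcome | exposed) = 2320/2886 = 0.80388
p₀ = P(outcome | unexposed) = 179/607 = 0.29489
Under exogeneity and monotonicity, PN = (p₁ − p₀) / p₁.
PN = (0.80388 − 0.29489) / 0.80388 = 0.50899 / 0.80388 ≈ 0.6332

PN ≈ 0.633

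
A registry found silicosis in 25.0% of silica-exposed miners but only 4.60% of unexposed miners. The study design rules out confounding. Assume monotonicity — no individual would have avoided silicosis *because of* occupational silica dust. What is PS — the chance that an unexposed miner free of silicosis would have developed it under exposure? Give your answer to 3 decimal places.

p₁ = 0.25, p₀ = 0.046.
Under exogeneity and monotonicity, PS = (p₁ − p₀) / (1 − p₀).
PS = (0.25 − 0.046) / (1 − 0.046) = 0.204 / 0.954 ≈ 0.2138

PS ≈ 0.214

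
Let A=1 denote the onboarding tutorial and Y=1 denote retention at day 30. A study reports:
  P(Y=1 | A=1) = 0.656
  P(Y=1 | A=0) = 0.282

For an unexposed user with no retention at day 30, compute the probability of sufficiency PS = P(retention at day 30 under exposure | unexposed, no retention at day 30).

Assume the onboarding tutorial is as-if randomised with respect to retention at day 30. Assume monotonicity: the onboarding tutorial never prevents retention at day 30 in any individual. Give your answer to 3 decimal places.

PS ≈ 0.521

Let p₁ = 0.656, p₀ = 0.282.
Under exogeneity and monotonicity, PS = (p₁ − p₀) / (1 − p₀).
PS = (0.656 − 0.282) / (1 − 0.282) = 0.374 / 0.718 ≈ 0.5209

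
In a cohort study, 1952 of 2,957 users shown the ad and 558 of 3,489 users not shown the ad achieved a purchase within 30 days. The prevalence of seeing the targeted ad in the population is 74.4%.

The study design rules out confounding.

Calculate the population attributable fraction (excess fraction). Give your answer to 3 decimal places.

PAF ≈ 0.699

p₁ = P(outcome | exposed) = 1952/2957 = 0.66013
p₀ = P(outcome | unexposed) = 558/3489 = 0.15993
Overall risk P(Y=1) = π·p₁ + (1−π)·p₀ = 0.744×0.66013 + 0.256×0.15993 = 0.53208.
Under exogeneity, PAF = [P(Y=1) − p₀] / P(Y=1).
PAF = (0.53208 − 0.15993) / 0.53208 ≈ 0.6994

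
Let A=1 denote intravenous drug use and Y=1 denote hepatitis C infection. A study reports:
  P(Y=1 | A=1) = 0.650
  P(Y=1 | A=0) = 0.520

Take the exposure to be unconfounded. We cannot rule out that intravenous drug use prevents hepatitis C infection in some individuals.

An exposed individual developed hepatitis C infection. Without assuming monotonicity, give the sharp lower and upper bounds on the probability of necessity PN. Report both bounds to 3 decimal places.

0.200 ≤ PN ≤ 0.738

Let p₁ = 0.65, p₀ = 0.52.
Under exogeneity alone the bounds on PN are max{0,(p₁−p₀)/p₁} ≤ PN ≤ min{1,(1−p₀)/p₁}.
  lower = (p₁ − p₀)/p₁ = 0.13 / 0.65 ≈ 0.2000
  upper = min{1, (1 − p₀)/p₁} = 0.48 / 0.65 ≈ 0.7385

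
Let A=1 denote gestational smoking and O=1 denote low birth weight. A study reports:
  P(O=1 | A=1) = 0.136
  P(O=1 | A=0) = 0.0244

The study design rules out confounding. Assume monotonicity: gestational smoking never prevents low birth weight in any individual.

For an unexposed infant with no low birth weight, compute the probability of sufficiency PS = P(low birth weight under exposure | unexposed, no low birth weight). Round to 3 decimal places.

Let p₁ = 0.136, p₀ = 0.0244.
Under exogeneity and monotonicity, PS = (p₁ − p₀) / (1 − p₀).
PS = (0.136 − 0.0244) / (1 − 0.0244) = 0.1116 / 0.9756 ≈ 0.1144

PS ≈ 0.114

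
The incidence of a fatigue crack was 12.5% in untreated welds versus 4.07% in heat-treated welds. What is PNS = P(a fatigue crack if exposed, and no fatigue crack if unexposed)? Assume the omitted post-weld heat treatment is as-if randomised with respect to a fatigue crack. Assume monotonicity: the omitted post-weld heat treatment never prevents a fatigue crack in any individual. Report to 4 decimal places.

PNS ≈ 0.0843

p₁ = 0.125, p₀ = 0.0407.
Under exogeneity and monotonicity, PNS = p₁ − p₀.
PNS = 0.125 − 0.0407 = 0.0843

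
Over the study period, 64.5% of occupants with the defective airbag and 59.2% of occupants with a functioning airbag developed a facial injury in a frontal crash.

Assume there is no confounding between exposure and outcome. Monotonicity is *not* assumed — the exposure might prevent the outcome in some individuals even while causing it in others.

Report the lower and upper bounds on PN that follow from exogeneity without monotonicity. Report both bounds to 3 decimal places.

0.082 ≤ PN ≤ 0.633

p₁ = 0.645, p₀ = 0.592.
Under exogeneity alone the bounds on PN are max{0,(p₁−p₀)/p₁} ≤ PN ≤ min{1,(1−p₀)/p₁}.
  lower = (p₁ − p₀)/p₁ = 0.053 / 0.645 ≈ 0.0822
  upper = min{1, (1 − p₀)/p₁} = 0.408 / 0.645 ≈ 0.6326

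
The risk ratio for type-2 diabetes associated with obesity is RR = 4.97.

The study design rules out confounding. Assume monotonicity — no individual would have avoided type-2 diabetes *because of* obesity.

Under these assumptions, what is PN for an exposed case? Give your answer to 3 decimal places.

Under exogeneity and monotonicity, PN = (RR − 1) / RR = 1 − 1/RR.
PN = (4.97 − 1) / 4.97 = 3.97 / 4.97 ≈ 0.7988

PN ≈ 0.799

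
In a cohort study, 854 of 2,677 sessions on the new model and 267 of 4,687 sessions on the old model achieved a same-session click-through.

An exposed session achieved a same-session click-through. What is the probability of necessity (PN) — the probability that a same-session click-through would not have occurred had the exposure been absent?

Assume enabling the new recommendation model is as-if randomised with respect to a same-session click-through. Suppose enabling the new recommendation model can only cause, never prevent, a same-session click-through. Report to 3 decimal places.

p₁ = P(outcome | exposed) = 854/2677 = 0.31901
p₀ = P(outcome | unexposed) = 267/4687 = 0.056966
Under exogeneity and monotonicity, PN = (p₁ − p₀) / p₁.
PN = (0.31901 − 0.056966) / 0.31901 = 0.26205 / 0.31901 ≈ 0.8214

PN ≈ 0.821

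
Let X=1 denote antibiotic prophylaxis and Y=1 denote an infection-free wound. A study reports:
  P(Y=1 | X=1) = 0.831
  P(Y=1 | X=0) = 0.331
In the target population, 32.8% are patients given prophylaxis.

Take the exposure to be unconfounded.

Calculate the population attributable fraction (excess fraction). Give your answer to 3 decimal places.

Let p₁ = 0.831, p₀ = 0.331.
Overall risk P(Y=1) = π·p₁ + (1−π)·p₀ = 0.328×0.831 + 0.672×0.331 = 0.495.
Under exogeneity, PAF = [P(Y=1) − p₀] / P(Y=1).
PAF = (0.495 − 0.331) / 0.495 ≈ 0.3313

PAF ≈ 0.331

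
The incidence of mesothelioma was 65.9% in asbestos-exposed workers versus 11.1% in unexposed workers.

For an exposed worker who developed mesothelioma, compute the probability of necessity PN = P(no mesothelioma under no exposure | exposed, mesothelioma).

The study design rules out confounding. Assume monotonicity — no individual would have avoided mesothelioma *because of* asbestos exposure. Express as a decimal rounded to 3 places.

PN ≈ 0.832

p₁ = 0.659, p₀ = 0.111.
Under exogeneity and monotonicity, PN = (p₁ − p₀) / p₁.
PN = (0.659 − 0.111) / 0.659 = 0.548 / 0.659 ≈ 0.8316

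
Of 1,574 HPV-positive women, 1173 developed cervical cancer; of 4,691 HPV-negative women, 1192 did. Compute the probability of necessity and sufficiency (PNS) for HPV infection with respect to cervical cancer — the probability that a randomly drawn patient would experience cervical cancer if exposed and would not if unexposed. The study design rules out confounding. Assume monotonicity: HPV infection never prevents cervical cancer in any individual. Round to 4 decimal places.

PNS ≈ 0.4911

p₁ = P(outcome | exposed) = 1173/1574 = 0.74524
p₀ = P(outcome | unexposed) = 1192/4691 = 0.2541
Under exogeneity and monotonicity, PNS = p₁ − p₀.
PNS = 0.74524 − 0.2541 = 0.49113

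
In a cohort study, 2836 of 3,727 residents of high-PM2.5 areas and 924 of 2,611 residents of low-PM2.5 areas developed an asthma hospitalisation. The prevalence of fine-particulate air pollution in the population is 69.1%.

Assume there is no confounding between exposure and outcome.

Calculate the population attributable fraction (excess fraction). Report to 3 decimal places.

p₁ = P(outcome | exposed) = 2836/3727 = 0.76093
p₀ = P(outcome | unexposed) = 924/2611 = 0.35389
Overall risk P(Y=1) = π·p₁ + (1−π)·p₀ = 0.691×0.76093 + 0.309×0.35389 = 0.63516.
Under exogeneity, PAF = [P(Y=1) − p₀] / P(Y=1).
PAF = (0.63516 − 0.35389) / 0.63516 ≈ 0.4428

PAF ≈ 0.443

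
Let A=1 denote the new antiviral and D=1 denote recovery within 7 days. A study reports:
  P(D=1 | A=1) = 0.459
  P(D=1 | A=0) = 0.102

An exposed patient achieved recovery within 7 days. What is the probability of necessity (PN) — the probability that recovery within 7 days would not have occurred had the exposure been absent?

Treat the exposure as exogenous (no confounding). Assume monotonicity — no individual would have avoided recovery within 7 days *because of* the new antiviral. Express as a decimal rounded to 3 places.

PN ≈ 0.778

Let p₁ = 0.459, p₀ = 0.102.
Under exogeneity and monotonicity, PN = (p₁ − p₀) / p₁.
PN = (0.459 − 0.102) / 0.459 = 0.357 / 0.459 ≈ 0.7778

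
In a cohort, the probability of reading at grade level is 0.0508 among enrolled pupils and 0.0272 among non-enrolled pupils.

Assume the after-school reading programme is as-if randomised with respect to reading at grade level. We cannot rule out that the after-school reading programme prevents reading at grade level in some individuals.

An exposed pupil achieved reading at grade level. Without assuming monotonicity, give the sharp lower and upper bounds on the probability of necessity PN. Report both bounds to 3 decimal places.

0.465 ≤ PN ≤ 1.000

Let p₁ = 0.0508, p₀ = 0.0272.
Under exogeneity alone the bounds on PN are max{0,(p₁−p₀)/p₁} ≤ PN ≤ min{1,(1−p₀)/p₁}.
  lower = (p₁ − p₀)/p₁ = 0.0236 / 0.0508 ≈ 0.4646
  upper = min{1, (1 − p₀)/p₁} = 0.9728 / 0.0508 ≈ 19.1496 → capped at 1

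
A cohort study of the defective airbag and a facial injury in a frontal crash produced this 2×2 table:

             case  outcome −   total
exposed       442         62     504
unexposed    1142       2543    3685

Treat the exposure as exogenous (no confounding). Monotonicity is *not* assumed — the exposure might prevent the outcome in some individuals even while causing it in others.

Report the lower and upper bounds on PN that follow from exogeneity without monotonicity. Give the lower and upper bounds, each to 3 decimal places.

p₁ = P(outcome | exposed) = 442/504 = 0.87698
p₀ = P(outcome | unexposed) = 1142/3685 = 0.30991
Under exogeneity alone the bounds on PN are max{0,(p₁−p₀)/p₁} ≤ PN ≤ min{1,(1−p₀)/p₁}.
  lower = (p₁ − p₀)/p₁ = 0.56708 / 0.87698 ≈ 0.6466
  upper = min{1, (1 − p₀)/p₁} = 0.69009 / 0.87698 ≈ 0.7869

0.647 ≤ PN ≤ 0.787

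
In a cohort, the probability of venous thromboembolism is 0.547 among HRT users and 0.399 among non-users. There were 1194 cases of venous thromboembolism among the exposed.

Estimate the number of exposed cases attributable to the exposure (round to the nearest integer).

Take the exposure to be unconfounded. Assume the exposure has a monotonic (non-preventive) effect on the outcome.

about 323 cases

Let p₁ = 0.547, p₀ = 0.399.
PN = (p₁ − p₀)/p₁ = (0.547 − 0.399) / 0.547 ≈ 0.27057.
Attributable cases ≈ PN × (exposed cases) = 0.27057 × 1194 ≈ 323.06.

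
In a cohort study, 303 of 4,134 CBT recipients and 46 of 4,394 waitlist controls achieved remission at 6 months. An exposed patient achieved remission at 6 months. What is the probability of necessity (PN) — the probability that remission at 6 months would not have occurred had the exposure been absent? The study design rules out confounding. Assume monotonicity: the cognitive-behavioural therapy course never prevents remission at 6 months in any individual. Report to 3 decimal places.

PN ≈ 0.857

p₁ = P(outcome | exposed) = 303/4134 = 0.073295
p₀ = P(outcome | unexposed) = 46/4394 = 0.010469
Under exogeneity and monotonicity, PN = (p₁ − p₀) / p₁.
PN = (0.073295 − 0.010469) / 0.073295 = 0.062826 / 0.073295 ≈ 0.8572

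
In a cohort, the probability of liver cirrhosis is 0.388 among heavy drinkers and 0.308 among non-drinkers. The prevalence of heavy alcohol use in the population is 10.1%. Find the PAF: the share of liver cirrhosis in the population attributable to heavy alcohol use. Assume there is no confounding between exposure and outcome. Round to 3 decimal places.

Let p₁ = 0.388, p₀ = 0.308.
Overall risk P(Y=1) = π·p₁ + (1−π)·p₀ = 0.101×0.388 + 0.899×0.308 = 0.31608.
Under exogeneity, PAF = [P(Y=1) − p₀] / P(Y=1).
PAF = (0.31608 − 0.308) / 0.31608 ≈ 0.0256

PAF ≈ 0.026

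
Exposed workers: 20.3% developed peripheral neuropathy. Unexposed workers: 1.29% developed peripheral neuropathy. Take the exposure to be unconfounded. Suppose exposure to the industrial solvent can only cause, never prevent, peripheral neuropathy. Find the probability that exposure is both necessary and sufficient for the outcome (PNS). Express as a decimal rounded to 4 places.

PNS ≈ 0.1901

p₁ = 0.203, p₀ = 0.0129.
Under exogeneity and monotonicity, PNS = p₁ − p₀.
PNS = 0.203 − 0.0129 = 0.1901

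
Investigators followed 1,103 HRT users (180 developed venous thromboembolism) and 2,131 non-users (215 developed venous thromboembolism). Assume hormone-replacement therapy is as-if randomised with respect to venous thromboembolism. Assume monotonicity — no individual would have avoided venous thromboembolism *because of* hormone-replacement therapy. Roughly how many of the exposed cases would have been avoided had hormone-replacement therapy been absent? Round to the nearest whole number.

p₁ = P(outcome | exposed) = 180/1103 = 0.16319
p₀ = P(outcome | unexposed) = 215/2131 = 0.10089
PN = (p₁ − p₀)/p₁ = (0.16319 − 0.10089) / 0.16319 ≈ 0.38176.
Attributable cases ≈ PN × (exposed cases) = 0.38176 × 180 ≈ 68.72.

about 69 cases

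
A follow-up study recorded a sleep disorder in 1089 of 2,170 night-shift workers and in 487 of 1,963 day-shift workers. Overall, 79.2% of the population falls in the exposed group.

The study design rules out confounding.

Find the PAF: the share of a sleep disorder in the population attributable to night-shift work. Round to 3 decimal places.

PAF ≈ 0.448

p₁ = P(outcome | exposed) = 1089/2170 = 0.50184
p₀ = P(outcome | unexposed) = 487/1963 = 0.24809
Overall risk P(Y=1) = π·p₁ + (1−π)·p₀ = 0.792×0.50184 + 0.208×0.24809 = 0.44906.
Under exogeneity, PAF = [P(Y=1) − p₀] / P(Y=1).
PAF = (0.44906 − 0.24809) / 0.44906 ≈ 0.4475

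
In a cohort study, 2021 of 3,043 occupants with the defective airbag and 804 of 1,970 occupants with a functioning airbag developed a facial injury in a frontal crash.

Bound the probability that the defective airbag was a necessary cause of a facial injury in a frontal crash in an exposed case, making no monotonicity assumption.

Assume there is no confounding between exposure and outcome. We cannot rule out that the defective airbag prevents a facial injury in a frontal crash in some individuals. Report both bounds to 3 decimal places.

p₁ = P(outcome | exposed) = 2021/3043 = 0.66415
p₀ = P(outcome | unexposed) = 804/1970 = 0.40812
Under exogeneity alone the bounds on PN are max{0,(p₁−p₀)/p₁} ≤ PN ≤ min{1,(1−p₀)/p₁}.
  lower = (p₁ − p₀)/p₁ = 0.25603 / 0.66415 ≈ 0.3855
  upper = min{1, (1 − p₀)/p₁} = 0.59188 / 0.66415 ≈ 0.8912

0.385 ≤ PN ≤ 0.891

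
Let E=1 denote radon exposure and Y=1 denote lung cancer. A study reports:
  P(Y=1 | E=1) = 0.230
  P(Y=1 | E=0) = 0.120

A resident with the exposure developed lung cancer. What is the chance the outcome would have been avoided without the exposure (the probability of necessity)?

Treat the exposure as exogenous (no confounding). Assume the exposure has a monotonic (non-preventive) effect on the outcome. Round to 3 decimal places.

Let p₁ = 0.23, p₀ = 0.12.
Under exogeneity and monotonicity, PN = (p₁ − p₀) / p₁.
PN = (0.23 − 0.12) / 0.23 = 0.11 / 0.23 ≈ 0.4783

PN ≈ 0.478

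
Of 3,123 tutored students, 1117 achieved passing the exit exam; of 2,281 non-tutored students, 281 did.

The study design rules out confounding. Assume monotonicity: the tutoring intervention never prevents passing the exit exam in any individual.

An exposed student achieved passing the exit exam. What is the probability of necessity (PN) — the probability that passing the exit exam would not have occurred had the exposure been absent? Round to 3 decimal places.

PN ≈ 0.656

p₁ = P(outcome | exposed) = 1117/3123 = 0.35767
p₀ = P(outcome | unexposed) = 281/2281 = 0.12319
Under exogeneity and monotonicity, PN = (p₁ − p₀) / p₁.
PN = (0.35767 − 0.12319) / 0.35767 = 0.23448 / 0.35767 ≈ 0.6556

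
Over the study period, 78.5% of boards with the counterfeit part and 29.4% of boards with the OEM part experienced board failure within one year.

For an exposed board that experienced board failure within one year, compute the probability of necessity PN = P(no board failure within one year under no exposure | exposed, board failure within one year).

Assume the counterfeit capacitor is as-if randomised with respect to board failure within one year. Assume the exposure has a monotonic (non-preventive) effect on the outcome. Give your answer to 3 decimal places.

PN ≈ 0.625

p₁ = 0.785, p₀ = 0.294.
Under exogeneity and monotonicity, PN = (p₁ − p₀) / p₁.
PN = (0.785 − 0.294) / 0.785 = 0.491 / 0.785 ≈ 0.6255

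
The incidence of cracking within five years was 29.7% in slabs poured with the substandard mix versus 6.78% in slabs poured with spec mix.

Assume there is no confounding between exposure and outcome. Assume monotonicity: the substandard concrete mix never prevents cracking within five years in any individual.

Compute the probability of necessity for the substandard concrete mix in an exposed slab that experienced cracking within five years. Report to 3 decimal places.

p₁ = 0.297, p₀ = 0.0678.
Under exogeneity and monotonicity, PN = (p₁ − p₀) / p₁.
PN = (0.297 − 0.0678) / 0.297 = 0.2292 / 0.297 ≈ 0.7717

PN ≈ 0.772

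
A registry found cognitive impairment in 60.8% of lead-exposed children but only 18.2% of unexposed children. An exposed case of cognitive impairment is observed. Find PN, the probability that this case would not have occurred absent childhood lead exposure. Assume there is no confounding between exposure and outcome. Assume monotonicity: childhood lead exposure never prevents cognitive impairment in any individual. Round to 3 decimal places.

PN ≈ 0.701

p₁ = 0.608, p₀ = 0.182.
Under exogeneity and monotonicity, PN = (p₁ − p₀) / p₁.
PN = (0.608 − 0.182) / 0.608 = 0.426 / 0.608 ≈ 0.7007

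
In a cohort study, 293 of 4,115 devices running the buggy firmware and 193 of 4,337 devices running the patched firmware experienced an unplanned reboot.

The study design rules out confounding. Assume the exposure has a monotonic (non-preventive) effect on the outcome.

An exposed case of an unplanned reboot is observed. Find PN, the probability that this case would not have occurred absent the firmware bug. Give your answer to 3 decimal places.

p₁ = P(outcome | exposed) = 293/4115 = 0.071203
p₀ = P(outcome | unexposed) = 193/4337 = 0.044501
Under exogeneity and monotonicity, PN = (p₁ − p₀) / p₁.
PN = (0.071203 − 0.044501) / 0.071203 = 0.026702 / 0.071203 ≈ 0.3750

PN ≈ 0.375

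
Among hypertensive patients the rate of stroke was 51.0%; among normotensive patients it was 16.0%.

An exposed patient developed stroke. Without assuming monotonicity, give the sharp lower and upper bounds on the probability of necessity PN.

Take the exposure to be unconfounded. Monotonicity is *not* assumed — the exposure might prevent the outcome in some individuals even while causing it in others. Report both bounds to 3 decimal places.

p₁ = 0.51, p₀ = 0.16.
Under exogeneity alone the bounds on PN are max{0,(p₁−p₀)/p₁} ≤ PN ≤ min{1,(1−p₀)/p₁}.
  lower = (p₁ − p₀)/p₁ = 0.35 / 0.51 ≈ 0.6863
  upper = min{1, (1 − p₀)/p₁} = 0.84 / 0.51 ≈ 1.6471 → capped at 1

0.686 ≤ PN ≤ 1.000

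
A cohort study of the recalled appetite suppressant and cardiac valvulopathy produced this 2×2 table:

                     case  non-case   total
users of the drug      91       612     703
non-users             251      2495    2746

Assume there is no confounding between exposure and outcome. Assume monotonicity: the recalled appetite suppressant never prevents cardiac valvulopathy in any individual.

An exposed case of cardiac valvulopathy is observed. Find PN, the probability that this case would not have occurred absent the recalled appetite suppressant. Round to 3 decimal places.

PN ≈ 0.294

p₁ = P(outcome | exposed) = 91/703 = 0.12945
p₀ = P(outcome | unexposed) = 251/2746 = 0.091406
Under exogeneity and monotonicity, PN = (p₁ − p₀)/p₁.
PN = (0.12945 − 0.091406) / 0.12945 ≈ 0.2939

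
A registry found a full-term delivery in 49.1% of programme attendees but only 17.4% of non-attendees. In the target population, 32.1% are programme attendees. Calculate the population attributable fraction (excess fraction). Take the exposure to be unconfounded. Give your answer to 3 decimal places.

PAF ≈ 0.369

p₁ = 0.491, p₀ = 0.174.
Overall risk P(Y=1) = π·p₁ + (1−π)·p₀ = 0.321×0.491 + 0.679×0.174 = 0.27576.
Under exogeneity, PAF = [P(Y=1) − p₀] / P(Y=1).
PAF = (0.27576 − 0.174) / 0.27576 ≈ 0.3690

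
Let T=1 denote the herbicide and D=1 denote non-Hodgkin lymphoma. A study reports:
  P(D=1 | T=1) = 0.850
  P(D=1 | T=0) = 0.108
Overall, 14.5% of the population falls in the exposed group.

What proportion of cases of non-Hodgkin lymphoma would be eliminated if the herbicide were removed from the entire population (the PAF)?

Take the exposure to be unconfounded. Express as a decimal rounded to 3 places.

PAF ≈ 0.499

Let p₁ = 0.85, p₀ = 0.108.
Overall risk P(Y=1) = π·p₁ + (1−π)·p₀ = 0.145×0.85 + 0.855×0.108 = 0.21559.
Under exogeneity, PAF = [P(Y=1) − p₀] / P(Y=1).
PAF = (0.21559 − 0.108) / 0.21559 ≈ 0.4990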